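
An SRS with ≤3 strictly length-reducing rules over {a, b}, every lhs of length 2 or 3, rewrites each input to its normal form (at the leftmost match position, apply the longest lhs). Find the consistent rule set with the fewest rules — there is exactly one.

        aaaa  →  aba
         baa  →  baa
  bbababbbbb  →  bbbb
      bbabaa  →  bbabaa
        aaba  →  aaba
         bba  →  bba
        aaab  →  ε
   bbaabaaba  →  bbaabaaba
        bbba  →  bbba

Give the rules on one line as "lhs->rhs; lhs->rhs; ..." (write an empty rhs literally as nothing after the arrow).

  | aaaa => aba
  | baa
  | bbababbbbb => bbabbbb => bbbb
  | bbabaa

aaa->ab; abb->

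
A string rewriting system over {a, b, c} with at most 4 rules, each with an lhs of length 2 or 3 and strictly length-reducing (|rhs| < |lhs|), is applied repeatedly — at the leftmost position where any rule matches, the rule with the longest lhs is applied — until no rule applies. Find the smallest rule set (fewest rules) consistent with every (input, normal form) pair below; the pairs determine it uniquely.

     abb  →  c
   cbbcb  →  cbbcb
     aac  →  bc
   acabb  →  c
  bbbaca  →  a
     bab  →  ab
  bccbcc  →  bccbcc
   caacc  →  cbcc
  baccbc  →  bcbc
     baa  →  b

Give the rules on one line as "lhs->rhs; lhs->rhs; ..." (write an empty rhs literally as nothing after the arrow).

aa->b; abb->c; ac->b; ba->a

  | abb => c
  | cbbcb
  | aac => bc
  | acabb => babb => abb => c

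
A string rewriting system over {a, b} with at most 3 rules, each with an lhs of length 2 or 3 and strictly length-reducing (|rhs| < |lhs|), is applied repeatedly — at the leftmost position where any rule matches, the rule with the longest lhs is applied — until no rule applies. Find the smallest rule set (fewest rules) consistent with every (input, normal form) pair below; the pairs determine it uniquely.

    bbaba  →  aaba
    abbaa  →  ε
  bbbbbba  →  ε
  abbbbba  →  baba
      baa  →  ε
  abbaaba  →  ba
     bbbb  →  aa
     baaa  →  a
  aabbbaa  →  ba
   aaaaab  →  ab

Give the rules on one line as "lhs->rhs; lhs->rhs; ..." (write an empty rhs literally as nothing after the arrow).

aaa->ba; baa->; bb->a

  | bbaba => aaba
  | abbaa => aaaa => baa => ε
  | bbbbbba => abbbba => aabba => aaaa => baa => ε
  | abbbbba => aabbba => aaaba => baba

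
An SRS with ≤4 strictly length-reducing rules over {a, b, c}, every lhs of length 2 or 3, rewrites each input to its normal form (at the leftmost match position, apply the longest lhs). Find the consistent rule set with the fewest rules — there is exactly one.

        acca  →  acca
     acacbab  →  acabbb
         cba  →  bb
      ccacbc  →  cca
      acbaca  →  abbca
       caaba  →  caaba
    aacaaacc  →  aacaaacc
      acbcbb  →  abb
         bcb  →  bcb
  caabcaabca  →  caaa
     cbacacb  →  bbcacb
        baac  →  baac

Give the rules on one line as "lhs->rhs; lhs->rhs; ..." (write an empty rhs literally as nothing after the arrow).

  | acca
  | acacbab => acabbb
  | cba => bb
  | ccacbc => cca

abc->; cba->bb; cbc->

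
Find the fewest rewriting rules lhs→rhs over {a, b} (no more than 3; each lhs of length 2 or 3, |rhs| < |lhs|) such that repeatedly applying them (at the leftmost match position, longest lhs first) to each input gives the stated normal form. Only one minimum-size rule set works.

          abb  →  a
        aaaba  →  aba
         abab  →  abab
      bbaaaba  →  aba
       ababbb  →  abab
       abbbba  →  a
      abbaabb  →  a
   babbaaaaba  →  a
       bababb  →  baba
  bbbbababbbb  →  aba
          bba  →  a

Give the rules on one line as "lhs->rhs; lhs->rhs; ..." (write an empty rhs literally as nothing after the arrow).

  | abb => aa => a
  | aaaba => bbba => aba
  | abab
  | bbaaaba => aaaaba => bbaba => aaba => aba

aa->a; aaa->bb; bb->a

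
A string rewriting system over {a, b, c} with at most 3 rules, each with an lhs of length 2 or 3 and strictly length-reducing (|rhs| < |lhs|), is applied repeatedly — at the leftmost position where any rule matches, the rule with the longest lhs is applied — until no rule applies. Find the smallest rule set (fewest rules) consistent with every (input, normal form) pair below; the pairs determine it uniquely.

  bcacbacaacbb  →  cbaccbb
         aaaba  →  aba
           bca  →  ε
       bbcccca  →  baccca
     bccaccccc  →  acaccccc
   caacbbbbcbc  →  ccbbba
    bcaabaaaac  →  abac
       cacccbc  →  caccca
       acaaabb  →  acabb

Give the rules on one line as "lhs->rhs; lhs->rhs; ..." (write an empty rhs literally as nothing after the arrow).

  | bcacbacaacbb => aacbacaacbb => cbacaacbb => cbaccbb
  | aaaba => aba
  | bca => aa => ε
  | bbcccca => baccca

aa->; baa->ba; bc->a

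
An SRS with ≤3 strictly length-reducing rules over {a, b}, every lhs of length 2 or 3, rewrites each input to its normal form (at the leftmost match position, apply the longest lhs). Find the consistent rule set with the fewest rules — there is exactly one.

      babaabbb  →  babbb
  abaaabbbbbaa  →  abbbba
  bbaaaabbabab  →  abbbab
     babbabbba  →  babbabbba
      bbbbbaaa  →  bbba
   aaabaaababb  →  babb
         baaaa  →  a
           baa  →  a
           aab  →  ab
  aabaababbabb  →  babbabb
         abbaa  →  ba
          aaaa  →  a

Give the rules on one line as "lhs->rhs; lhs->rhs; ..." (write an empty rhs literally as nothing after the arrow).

  | babaabbb => bbaabbb => babbb
  | abaaabbbbbaa => baaabbbbbaa => aabbbbbaa => abbbbbaa => abbbba
  | bbaaaabbabab => baaabbabab => aabbabab => abbabab => abbbab
  | babbabbba

aa->a; aba->ba; baa->a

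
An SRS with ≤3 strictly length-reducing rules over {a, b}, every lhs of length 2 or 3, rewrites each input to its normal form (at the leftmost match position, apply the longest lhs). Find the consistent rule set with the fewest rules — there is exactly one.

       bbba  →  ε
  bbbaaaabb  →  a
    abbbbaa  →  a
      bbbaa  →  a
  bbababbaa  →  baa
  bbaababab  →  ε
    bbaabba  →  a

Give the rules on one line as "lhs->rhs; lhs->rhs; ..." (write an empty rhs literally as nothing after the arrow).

ab->; aba->; bb->a

  | bbba => aba => ε
  | bbbaaaabb => abaaaabb => aaabb => aab => a
  | abbbbaa => bbbaa => abaa => a
  | bbbaa => abaa => a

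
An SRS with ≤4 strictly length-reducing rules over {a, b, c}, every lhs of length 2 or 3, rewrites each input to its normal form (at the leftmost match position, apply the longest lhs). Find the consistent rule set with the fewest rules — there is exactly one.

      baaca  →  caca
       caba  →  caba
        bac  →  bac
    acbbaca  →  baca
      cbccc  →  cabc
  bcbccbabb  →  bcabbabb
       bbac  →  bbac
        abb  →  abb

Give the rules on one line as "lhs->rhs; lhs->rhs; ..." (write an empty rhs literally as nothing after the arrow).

acb->; baa->ca; bcc->ab

  | baaca => caca
  | caba
  | bac
  | acbbaca => baca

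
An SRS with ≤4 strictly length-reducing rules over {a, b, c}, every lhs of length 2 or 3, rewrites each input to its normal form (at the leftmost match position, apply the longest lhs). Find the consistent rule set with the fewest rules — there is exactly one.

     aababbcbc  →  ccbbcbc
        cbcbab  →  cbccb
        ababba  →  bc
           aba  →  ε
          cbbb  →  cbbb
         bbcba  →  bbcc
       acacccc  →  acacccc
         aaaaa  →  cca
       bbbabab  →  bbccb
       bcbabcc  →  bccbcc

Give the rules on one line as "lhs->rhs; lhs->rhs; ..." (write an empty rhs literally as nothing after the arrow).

aa->c; aba->; ba->c

  | aababbcbc => cbabbcbc => ccbbcbc
  | cbcbab => cbccb
  | ababba => bba => bc
  | aba => ε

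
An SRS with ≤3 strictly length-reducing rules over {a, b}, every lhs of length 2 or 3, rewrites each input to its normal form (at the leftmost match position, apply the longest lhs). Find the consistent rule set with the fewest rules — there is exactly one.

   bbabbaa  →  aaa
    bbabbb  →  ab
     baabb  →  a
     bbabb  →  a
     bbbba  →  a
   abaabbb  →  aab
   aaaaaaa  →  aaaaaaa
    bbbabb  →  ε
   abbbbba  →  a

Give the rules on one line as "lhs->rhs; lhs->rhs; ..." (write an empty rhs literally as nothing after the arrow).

  | bbabbaa => abbaa => aaa
  | bbabbb => abbb => ab
  | baabb => abb => a
  | bbabb => abb => a

ba->; bb->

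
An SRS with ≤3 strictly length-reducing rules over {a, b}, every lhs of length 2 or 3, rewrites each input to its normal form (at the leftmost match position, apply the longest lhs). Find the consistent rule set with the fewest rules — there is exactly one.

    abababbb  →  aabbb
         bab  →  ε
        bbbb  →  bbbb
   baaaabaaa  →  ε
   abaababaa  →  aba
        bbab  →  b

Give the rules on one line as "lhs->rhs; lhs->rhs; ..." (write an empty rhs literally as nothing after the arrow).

aaa->; bab->

  | abababbb => aabbb
  | bab => ε
  | bbbb
  | baaaabaaa => babaaa => aaa => ε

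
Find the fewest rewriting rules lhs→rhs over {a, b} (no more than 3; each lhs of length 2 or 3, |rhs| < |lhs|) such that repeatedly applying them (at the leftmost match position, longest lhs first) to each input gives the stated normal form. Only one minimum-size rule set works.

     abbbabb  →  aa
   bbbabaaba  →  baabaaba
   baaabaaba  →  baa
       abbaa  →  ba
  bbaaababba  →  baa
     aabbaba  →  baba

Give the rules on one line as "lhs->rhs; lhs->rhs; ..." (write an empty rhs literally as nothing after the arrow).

aaa->b; bb->a; bbb->ba

  | abbbabb => abaabb => abaaa => abb => aa
  | bbbabaaba => baabaaba
  | baaabaaba => bbbaaba => baaaba => bbba => baa
  | abbaa => aaaa => ba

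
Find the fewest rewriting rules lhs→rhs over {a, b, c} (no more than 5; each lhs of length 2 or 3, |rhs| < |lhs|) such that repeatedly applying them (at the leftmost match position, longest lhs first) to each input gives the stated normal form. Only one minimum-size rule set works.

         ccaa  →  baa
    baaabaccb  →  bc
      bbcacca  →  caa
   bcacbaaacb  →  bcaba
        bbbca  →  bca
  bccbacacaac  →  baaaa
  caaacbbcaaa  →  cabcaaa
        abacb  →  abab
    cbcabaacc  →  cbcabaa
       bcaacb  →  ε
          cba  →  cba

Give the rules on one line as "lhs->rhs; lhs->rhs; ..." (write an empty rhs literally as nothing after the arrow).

aab->c; ac->a; bb->; cc->b

  | ccaa => baa
  | baaabaccb => bacaccb => baaccb => baacb => baab => bc
  | bbcacca => cacca => caca => caa
  | bcacbaaacb => bcabaaacb => bcabaaab => bcabac => bcaba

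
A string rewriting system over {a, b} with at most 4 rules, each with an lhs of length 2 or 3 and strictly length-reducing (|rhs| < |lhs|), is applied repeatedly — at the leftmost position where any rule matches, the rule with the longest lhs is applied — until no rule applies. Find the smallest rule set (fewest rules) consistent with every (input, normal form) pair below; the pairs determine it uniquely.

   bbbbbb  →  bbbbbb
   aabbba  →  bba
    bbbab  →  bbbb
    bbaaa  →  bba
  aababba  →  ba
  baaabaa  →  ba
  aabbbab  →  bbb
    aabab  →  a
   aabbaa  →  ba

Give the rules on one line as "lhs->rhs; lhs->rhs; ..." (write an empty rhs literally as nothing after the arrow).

aa->a; aab->a; ab->b

  | bbbbbb
  | aabbba => abba => bba
  | bbbab => bbbb
  | bbaaa => bbaa => bba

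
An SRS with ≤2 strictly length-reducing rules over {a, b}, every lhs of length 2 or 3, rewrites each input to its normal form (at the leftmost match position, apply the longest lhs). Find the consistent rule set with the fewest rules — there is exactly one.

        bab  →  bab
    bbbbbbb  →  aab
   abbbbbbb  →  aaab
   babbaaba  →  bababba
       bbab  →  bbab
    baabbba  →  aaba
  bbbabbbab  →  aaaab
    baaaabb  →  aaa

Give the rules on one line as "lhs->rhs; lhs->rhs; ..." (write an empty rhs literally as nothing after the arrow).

  | bab
  | bbbbbbb => abbbb => aab
  | abbbbbbb => aabbbb => aaab
  | babbaaba => bababba

baa->ab; bbb->a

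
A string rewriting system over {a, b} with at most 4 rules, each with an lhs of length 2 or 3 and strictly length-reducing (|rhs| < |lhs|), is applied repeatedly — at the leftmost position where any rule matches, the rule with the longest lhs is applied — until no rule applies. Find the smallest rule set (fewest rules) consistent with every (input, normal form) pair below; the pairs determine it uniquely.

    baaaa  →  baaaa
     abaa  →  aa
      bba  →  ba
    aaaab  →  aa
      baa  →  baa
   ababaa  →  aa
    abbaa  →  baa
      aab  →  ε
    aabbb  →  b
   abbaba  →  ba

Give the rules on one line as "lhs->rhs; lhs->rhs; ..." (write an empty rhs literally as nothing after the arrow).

  | baaaa
  | abaa => aa
  | bba => ba
  | aaaab => aa

aab->; ab->; bb->b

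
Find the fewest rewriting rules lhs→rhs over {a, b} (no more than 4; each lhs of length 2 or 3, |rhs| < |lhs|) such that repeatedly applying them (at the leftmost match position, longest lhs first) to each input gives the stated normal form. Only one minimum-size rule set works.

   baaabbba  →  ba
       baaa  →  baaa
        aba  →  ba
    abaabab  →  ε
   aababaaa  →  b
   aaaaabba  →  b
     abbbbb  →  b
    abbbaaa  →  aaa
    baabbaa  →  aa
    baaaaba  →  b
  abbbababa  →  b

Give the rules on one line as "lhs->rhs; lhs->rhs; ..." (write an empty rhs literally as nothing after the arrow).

ab->b; bb->b; bba->bb; bbb->

  | baaabbba => baabbba => babbba => bbbba => ba
  | baaa
  | aba => ba
  | abaabab => baabab => babab => bbab => bbb => ε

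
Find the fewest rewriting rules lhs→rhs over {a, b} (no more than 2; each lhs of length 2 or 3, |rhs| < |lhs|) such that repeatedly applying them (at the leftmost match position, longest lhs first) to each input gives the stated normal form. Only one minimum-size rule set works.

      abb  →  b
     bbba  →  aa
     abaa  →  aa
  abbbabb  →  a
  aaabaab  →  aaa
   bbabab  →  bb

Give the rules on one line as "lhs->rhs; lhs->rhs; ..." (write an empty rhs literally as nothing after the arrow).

  | abb => b
  | bbba => aa
  | abaa => aa
  | abbbabb => bbabb => bbb => a

ab->; bbb->a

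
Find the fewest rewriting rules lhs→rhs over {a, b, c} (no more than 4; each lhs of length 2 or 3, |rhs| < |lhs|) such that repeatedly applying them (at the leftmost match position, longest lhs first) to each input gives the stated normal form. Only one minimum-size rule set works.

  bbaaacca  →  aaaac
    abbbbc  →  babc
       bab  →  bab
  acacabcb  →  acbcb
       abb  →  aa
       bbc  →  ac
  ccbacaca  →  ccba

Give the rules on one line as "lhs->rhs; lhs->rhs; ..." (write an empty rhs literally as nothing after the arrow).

  | bbaaacca => aaaacca => aaaac
  | abbbbc => aabbc => babc
  | bab
  | acacabcb => acabcb => acbcb

aab->ba; bb->a; ca->; cab->cb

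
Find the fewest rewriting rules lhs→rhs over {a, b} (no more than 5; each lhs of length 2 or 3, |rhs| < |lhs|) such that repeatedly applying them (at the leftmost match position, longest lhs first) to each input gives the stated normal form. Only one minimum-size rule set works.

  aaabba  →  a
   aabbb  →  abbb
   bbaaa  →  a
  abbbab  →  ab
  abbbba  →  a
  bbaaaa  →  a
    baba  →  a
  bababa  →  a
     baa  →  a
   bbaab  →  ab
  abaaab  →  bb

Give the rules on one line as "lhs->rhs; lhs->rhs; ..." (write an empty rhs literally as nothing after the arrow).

  | aaabba => bbba => bba => ba => a
  | aabbb => abbb
  | bbaaa => baa => a
  | abbbab => abbab => abab => aab => ab

aa->a; aaa->b; ba->a; baa->a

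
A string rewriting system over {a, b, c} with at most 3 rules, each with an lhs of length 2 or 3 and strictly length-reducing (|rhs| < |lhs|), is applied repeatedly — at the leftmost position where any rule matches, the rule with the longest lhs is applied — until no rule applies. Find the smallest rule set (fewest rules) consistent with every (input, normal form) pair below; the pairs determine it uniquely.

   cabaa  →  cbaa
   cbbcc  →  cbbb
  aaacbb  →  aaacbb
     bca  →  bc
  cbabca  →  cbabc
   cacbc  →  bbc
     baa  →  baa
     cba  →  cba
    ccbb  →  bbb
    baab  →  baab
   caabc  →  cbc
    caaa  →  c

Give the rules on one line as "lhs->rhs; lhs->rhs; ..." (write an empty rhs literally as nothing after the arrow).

  | cabaa => cbaa
  | cbbcc => cbbb
  | aaacbb
  | bca => bc

ca->c; cc->b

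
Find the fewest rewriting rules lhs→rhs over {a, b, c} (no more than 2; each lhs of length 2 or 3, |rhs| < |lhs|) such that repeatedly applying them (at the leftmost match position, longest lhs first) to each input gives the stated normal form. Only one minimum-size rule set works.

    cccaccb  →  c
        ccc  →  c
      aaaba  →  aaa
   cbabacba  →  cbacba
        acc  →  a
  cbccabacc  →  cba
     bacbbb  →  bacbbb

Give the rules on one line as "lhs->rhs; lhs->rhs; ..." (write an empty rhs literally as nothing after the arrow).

ab->; cc->

  | cccaccb => caccb => cab => c
  | ccc => c
  | aaaba => aaa
  | cbabacba => cbacba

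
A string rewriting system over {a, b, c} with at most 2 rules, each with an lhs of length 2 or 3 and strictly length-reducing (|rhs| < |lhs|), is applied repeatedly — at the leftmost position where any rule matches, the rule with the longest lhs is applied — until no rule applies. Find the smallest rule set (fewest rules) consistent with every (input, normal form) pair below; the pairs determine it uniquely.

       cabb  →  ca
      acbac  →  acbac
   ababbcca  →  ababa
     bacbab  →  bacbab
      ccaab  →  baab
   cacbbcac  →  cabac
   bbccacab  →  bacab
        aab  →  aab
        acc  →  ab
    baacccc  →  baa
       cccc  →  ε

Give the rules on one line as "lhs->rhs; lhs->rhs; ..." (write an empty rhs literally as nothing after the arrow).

  | cabb => ca
  | acbac
  | ababbcca => abacca => ababa
  | bacbab

bb->; cc->b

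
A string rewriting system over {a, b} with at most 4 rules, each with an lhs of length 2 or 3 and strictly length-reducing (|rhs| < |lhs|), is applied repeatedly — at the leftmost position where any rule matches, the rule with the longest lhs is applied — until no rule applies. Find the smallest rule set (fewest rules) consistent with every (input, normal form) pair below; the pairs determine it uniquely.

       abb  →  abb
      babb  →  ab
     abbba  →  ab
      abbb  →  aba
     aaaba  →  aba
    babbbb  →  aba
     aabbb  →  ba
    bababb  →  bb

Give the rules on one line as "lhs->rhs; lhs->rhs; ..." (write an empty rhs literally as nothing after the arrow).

aa->; bab->a; bbb->ba

  | abb
  | babb => ab
  | abbba => abaa => ab
  | abbb => aba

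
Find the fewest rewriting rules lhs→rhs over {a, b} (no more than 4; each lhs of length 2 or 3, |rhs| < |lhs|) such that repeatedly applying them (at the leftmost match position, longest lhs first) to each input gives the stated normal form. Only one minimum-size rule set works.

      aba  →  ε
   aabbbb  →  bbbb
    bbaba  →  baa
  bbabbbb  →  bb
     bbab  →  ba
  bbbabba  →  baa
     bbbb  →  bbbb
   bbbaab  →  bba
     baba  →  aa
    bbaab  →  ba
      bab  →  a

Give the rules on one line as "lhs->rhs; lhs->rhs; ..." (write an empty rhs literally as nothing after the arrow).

ab->b; aba->; bab->a

  | aba => ε
  | aabbbb => abbbb => bbbb
  | bbaba => baa
  | bbabbbb => babbb => abb => bb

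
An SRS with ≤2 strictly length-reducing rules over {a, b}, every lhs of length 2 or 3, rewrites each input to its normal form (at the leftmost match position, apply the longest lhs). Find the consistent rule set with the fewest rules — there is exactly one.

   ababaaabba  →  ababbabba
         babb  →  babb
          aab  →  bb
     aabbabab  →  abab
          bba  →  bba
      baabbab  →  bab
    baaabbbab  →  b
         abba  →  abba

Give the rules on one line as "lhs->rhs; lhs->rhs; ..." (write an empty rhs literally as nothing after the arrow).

  | ababaaabba => ababbabba
  | babb
  | aab => bb
  | aabbabab => bbbabab => abab

aa->b; bbb->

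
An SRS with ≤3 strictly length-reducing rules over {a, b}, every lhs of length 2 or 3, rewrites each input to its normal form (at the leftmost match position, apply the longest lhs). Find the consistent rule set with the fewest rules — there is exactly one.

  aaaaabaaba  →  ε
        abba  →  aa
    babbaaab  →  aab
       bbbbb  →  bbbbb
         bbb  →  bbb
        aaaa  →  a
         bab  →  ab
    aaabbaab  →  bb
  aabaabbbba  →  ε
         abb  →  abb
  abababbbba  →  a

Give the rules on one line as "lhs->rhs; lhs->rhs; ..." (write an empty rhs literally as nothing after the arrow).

aaa->; ba->a; baa->

  | aaaaabaaba => aabaaba => aaba => aaa => ε
  | abba => aba => aa
  | babbaaab => abbaaab => abab => aab
  | bbbbb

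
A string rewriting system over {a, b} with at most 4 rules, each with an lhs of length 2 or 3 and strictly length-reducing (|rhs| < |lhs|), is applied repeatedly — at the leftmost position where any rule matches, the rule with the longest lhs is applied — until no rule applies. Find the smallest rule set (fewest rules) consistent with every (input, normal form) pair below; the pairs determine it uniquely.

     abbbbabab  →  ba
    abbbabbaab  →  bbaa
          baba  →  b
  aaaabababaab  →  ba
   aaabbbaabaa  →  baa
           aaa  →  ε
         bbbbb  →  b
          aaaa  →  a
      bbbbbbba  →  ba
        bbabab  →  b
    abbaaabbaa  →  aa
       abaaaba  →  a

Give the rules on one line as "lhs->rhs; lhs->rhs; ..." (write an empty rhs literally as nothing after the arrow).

aaa->; ab->a; aba->; bbb->b

  | abbbbabab => abbbabab => abbabab => ababab => bab => ba
  | abbbabbaab => abbabbaab => ababbaab => bbaab => bbaa
  | baba => b
  | aaaabababaab => abababaab => babaab => bab => ba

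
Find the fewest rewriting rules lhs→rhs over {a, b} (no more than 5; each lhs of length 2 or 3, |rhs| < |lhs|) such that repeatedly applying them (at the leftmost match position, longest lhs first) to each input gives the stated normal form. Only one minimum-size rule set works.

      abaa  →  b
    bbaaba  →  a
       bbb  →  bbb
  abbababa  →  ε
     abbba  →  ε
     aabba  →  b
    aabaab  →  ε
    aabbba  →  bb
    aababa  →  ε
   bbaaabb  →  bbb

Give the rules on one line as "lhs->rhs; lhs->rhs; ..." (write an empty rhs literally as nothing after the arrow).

  | abaa => aa => b
  | bbaaba => aba => a
  | bbb
  | abbababa => bababa => baba => ba => ε

aa->b; ab->; ba->; bba->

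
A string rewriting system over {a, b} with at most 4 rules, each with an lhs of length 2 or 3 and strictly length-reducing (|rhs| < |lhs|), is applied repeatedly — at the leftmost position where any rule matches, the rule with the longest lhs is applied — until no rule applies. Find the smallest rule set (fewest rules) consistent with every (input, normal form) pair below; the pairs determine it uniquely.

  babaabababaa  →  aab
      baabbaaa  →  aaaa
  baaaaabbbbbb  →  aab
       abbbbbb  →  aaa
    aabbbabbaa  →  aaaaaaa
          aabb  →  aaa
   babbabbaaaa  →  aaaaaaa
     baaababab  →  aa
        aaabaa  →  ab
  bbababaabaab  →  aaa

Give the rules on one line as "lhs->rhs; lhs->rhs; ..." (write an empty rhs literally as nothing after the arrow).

aba->b; ba->b; bb->a; bbb->a

  | babaabababaa => bbaabababaa => aaabababaa => aabbabaa => aaaabaa => aaaba => aab
  | baabbaaa => babbaaa => bbbaaa => aaaa
  | baaaaabbbbbb => baaaabbbbbb => baaabbbbbb => baabbbbbb => babbbbbb => bbbbbbb => abbbb => aab
  | abbbbbb => aabbb => aaa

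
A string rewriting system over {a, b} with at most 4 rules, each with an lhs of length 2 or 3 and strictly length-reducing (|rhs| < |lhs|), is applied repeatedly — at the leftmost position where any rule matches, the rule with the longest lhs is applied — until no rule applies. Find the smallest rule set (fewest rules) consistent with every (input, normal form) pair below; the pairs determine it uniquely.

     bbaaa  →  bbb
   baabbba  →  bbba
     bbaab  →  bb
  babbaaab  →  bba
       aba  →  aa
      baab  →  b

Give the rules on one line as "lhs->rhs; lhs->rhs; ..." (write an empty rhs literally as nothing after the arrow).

aaa->b; aab->; ab->a

  | bbaaa => bbb
  | baabbba => bbba
  | bbaab => bb
  | babbaaab => babaaab => baaaab => bbab => bba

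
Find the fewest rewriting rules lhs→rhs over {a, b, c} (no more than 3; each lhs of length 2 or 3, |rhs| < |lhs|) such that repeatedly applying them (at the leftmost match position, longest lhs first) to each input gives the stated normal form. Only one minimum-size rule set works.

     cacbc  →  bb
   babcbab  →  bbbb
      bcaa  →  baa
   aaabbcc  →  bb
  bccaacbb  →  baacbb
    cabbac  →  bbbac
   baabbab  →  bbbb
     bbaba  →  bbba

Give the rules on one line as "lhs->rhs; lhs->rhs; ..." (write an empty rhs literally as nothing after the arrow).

  | cacbc => bcbc => bbc => bb
  | babcbab => bbcbab => bbbab => bbbb
  | bcaa => baa
  | aaabbcc => aabbcc => abbcc => bbcc => bbc => bb

ab->b; bc->b; ca->b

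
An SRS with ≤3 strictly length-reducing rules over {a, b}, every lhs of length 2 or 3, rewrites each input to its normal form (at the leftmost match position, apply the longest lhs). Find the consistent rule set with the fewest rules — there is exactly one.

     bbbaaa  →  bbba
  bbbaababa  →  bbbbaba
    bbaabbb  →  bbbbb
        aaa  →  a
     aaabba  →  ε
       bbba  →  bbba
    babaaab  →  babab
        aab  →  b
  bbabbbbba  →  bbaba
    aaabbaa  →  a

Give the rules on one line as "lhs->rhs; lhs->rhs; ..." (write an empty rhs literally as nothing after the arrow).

  | bbbaaa => bbba
  | bbbaababa => bbbbaba
  | bbaabbb => bbbbb
  | aaa => a

aa->; abb->a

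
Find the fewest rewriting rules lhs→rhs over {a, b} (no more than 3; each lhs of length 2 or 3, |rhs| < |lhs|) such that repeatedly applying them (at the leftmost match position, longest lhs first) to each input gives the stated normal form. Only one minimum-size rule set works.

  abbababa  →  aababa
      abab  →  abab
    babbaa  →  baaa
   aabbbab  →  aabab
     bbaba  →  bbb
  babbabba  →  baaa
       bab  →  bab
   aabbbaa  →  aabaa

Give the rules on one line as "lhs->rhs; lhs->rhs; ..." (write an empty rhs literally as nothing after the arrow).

abb->a; bba->bb

  | abbababa => aababa
  | abab
  | babbaa => baaa
  | aabbbab => aabab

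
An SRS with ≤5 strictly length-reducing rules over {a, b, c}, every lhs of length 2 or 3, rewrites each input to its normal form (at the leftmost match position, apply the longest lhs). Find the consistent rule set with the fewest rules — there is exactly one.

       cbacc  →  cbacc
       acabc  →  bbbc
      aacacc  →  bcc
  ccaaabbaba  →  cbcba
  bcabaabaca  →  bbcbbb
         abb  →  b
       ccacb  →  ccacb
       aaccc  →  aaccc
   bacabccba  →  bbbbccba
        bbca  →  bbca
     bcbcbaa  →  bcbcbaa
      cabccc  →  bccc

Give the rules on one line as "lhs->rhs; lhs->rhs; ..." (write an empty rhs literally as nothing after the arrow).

ab->; abc->aa; aca->bb; caa->bc

  | cbacc
  | acabc => bbbc
  | aacacc => abbcc => bcc
  | ccaaabbaba => cbcabbaba => cbcbaba => cbcba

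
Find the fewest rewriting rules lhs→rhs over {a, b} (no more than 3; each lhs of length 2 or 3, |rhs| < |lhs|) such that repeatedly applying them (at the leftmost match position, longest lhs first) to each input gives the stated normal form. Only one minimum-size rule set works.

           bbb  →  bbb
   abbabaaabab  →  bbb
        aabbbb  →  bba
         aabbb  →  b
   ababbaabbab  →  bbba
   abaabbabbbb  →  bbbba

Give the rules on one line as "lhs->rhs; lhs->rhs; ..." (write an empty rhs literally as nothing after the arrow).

  | bbb
  | abbabaaabab => baabaaabab => babaaabab => bbaaabab => bbaabab => bbabab => bbbab => bbb
  | aabbbb => ababb => babb => bba
  | aabbb => abab => bab => b

ab->; aba->ba; abb->ba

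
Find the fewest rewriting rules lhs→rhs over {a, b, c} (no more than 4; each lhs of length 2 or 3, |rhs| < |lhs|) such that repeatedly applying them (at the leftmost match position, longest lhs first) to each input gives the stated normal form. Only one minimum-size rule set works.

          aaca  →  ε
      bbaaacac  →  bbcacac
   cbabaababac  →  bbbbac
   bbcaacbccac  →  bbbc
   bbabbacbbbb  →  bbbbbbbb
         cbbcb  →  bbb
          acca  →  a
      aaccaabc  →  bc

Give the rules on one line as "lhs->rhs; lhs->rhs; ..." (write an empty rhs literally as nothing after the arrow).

  | aaca => cca => ε
  | bbaaacac => bbcacac
  | cbabaababac => babaababac => bbaababac => bbcbabac => bbbabac => bbbbac
  | bbcaacbccac => bbcccbccac => bbccbccac => bbcbccac => bbbccac => bbbc

aa->c; ab->b; cb->b; cca->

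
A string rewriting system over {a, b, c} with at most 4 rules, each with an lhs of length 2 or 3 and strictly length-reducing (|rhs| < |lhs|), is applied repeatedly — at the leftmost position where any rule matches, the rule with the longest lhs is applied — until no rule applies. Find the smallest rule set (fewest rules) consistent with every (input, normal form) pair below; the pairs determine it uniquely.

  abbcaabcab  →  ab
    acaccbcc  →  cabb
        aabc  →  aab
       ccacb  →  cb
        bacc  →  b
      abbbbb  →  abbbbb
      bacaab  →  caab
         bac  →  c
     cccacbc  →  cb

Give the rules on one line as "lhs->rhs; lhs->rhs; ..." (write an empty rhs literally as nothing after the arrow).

  | abbcaabcab => abbaabcab => ababcab => abcab => abab => ab
  | acaccbcc => caccbcc => cabbcc => cabbc => cabb
  | aabc => aab
  | ccacb => bacb => cb

aca->ca; ba->; bc->b; cc->b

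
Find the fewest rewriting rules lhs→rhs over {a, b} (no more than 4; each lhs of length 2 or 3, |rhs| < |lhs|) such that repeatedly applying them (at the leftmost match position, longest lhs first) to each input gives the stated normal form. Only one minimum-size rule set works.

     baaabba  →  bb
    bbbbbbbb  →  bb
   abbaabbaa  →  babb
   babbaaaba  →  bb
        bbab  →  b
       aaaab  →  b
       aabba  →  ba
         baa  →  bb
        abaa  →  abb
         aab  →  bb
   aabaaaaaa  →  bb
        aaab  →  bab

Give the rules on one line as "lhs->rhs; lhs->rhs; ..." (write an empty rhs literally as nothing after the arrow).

aa->b; bba->bb; bbb->aa

  | baaabba => bbabba => bbbba => aaba => bba => bb
  | bbbbbbbb => aabbbbb => bbbbbb => aabbb => bbbb => aab => bb
  | abbaabbaa => abbabbaa => abbbbaa => aaabaa => babaa => babb
  | babbaaaba => babbaaba => babbaba => babbba => baaaa => bbaa => bba => bb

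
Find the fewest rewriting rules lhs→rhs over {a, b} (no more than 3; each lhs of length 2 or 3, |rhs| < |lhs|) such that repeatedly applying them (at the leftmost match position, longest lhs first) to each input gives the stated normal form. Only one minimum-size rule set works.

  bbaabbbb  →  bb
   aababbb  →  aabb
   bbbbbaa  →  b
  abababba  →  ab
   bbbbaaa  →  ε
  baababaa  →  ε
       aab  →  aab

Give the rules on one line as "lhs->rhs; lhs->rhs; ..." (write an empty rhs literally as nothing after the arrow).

ba->; baa->; bbb->bb

  | bbaabbbb => bbbbb => bbbb => bbb => bb
  | aababbb => aabbb => aabb
  | bbbbbaa => bbbbaa => bbbaa => bbaa => b
  | abababba => ababba => abba => ab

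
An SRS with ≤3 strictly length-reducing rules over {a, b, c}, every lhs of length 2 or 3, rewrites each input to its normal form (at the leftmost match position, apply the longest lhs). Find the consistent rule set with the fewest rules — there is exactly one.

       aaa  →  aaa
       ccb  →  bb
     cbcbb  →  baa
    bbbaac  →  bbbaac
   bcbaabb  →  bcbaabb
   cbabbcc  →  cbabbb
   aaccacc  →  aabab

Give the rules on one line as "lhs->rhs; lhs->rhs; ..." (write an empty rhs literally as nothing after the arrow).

cbb->ba; cc->b

  | aaa
  | ccb => bb
  | cbcbb => cbba => baa
  | bbbaac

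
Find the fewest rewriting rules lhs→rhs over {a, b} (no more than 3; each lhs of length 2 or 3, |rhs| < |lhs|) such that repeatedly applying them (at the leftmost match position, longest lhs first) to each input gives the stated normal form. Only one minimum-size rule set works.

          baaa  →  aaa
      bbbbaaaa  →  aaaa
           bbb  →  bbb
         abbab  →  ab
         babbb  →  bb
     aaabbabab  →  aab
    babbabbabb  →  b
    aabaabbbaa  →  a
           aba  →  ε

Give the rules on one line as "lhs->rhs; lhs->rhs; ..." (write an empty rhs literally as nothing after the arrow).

  | baaa => aaa
  | bbbbaaaa => bbbaaaa => bbaaaa => baaaa => aaaa
  | bbb
  | abbab => ab

aba->; abb->; baa->aa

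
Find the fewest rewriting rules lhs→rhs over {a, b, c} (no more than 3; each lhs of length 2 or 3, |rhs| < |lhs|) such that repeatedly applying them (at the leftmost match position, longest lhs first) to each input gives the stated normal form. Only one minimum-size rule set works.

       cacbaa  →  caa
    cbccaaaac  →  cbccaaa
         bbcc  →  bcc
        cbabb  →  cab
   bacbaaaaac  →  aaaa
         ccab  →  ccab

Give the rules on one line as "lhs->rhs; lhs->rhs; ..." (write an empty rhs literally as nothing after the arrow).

  | cacbaa => cbaa => caa
  | cbccaaaac => cbccaaa
  | bbcc => bcc
  | cbabb => cabb => cab

ac->; ba->a; bb->b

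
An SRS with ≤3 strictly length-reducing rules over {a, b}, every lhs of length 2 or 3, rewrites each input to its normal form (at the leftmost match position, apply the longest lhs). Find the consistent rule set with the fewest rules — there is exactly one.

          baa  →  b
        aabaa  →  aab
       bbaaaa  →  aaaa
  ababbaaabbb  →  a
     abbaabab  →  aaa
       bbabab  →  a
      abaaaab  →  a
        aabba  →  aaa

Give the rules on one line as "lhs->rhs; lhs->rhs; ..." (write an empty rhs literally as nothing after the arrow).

  | baa => ba => b
  | aabaa => aaba => aab
  | bbaaaa => aaaa
  | ababbaaabbb => abbbaaabbb => abaaabbb => abaabbb => ababbb => abbbb => abb => a

ba->b; bb->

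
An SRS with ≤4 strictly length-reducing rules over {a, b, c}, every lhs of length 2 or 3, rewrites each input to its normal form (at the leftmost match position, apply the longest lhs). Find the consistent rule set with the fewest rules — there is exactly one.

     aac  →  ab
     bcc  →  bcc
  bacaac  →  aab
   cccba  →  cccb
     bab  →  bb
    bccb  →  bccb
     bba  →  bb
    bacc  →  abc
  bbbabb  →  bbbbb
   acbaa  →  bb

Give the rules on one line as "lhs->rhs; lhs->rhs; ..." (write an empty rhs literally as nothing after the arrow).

ac->b; ba->b; bac->ab

  | aac => ab
  | bcc
  | bacaac => abaac => abac => aab
  | cccba => cccb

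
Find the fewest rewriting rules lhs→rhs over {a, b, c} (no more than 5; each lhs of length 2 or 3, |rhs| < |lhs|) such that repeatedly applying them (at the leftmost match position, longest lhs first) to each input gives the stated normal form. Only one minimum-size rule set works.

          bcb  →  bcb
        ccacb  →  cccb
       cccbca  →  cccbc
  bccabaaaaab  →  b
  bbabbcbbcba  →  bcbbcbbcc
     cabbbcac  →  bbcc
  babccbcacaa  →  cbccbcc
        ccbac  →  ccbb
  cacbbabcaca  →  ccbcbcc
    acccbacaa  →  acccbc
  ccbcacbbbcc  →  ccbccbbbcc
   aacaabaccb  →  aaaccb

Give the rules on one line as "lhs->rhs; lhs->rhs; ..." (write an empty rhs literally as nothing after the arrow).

  | bcb
  | ccacb => cccb
  | cccbca => cccbc
  | bccabaaaaab => bcaaaaab => bcaaaab => bcaaab => bcaab => bcab => b

ba->c; bac->bb; ca->c; cab->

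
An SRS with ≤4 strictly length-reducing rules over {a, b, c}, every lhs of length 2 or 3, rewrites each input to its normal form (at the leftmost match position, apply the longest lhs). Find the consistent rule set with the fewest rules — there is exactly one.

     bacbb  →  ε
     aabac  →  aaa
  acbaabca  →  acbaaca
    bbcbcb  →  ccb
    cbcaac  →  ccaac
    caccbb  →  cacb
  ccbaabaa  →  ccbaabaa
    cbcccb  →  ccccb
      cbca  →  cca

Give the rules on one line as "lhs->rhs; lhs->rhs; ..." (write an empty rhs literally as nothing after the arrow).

  | bacbb => abb => ε
  | aabac => aaa
  | acbaabca => acbaaca
  | bbcbcb => bcbcb => cbcb => ccb

abb->; bac->a; bc->c; cbb->b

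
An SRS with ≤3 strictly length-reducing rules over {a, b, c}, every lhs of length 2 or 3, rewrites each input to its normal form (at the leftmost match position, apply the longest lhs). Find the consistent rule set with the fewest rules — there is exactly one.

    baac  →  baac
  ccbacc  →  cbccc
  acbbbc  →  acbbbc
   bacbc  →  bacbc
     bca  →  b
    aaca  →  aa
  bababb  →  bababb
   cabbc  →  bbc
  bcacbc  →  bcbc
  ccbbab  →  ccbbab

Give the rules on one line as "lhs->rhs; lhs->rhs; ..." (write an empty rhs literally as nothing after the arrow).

ca->; cba->bc

  | baac
  | ccbacc => cbccc
  | acbbbc
  | bacbc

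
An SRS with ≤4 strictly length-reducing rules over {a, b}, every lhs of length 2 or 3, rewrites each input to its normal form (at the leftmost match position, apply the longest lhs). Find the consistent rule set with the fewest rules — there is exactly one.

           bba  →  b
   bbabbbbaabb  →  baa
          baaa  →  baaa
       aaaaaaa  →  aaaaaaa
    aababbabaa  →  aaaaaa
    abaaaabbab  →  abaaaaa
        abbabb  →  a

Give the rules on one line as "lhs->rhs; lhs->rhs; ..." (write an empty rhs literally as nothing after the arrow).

aab->aa; bb->a; bba->b; bbb->

  | bba => b
  | bbabbbbaabb => bbbbbaabb => bbaabb => babb => baa
  | baaa
  | aaaaaaa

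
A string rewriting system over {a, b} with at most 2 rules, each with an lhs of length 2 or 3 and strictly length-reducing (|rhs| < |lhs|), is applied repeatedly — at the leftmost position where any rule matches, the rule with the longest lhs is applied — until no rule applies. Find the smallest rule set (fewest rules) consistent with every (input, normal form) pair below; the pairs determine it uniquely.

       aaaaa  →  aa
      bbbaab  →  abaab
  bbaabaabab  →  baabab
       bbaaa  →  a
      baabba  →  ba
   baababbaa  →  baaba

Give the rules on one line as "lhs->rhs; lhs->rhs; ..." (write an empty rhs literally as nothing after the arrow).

  | aaaaa => aa
  | bbbaab => abaab
  | bbaabaabab => aaabaabab => baabab
  | bbaaa => aaaa => a

aaa->; bb->a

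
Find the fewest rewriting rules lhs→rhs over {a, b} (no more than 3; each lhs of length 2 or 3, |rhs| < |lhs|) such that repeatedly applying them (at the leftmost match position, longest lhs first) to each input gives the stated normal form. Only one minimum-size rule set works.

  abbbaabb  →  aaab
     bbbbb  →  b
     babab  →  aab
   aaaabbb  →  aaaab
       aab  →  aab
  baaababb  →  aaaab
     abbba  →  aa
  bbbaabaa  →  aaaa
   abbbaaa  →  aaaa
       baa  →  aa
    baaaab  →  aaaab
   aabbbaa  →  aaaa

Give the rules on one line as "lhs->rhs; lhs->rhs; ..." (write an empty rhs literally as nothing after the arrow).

ba->a; bb->b

  | abbbaabb => abbaabb => abaabb => aaabb => aaab
  | bbbbb => bbbb => bbb => bb => b
  | babab => abab => aab
  | aaaabbb => aaaabb => aaaab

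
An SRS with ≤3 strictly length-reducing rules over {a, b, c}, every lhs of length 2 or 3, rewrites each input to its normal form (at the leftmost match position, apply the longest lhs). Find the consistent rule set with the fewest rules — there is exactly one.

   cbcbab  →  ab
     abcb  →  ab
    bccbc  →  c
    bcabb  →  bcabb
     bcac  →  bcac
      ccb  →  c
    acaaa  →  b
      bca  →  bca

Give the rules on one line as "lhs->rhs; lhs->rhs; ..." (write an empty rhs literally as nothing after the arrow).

aa->b; bcc->c; cb->

  | cbcbab => cbab => ab
  | abcb => ab
  | bccbc => cbc => c
  | bcabb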